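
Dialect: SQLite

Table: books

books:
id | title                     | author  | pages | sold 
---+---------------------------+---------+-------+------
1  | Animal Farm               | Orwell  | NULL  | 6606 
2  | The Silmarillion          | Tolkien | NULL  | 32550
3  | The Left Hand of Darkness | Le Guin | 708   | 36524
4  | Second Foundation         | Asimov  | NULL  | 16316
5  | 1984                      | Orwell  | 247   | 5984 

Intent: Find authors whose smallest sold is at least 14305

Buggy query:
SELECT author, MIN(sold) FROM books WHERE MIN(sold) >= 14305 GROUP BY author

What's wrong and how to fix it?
Bug: MIN() in WHERE is a misuse of aggregate

Fix: Use HAVING for the per-group MIN condition

Corrected query:
SELECT author, MIN(sold) FROM books GROUP BY author HAVING MIN(sold) >= 14305

Result:
author  | MIN(sold)
--------+----------
Asimov  | 16316    
Le Guin | 36524    
Tolkien | 32550    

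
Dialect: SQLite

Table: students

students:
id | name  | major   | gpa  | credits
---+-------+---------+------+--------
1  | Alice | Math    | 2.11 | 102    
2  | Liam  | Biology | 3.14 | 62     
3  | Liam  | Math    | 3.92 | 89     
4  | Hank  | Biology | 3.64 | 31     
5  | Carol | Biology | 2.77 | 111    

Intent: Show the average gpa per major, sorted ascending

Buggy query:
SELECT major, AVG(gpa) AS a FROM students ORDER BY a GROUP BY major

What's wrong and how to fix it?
Bug: GROUP BY must precede ORDER BY

Fix: Reorder: SELECT … FROM … GROUP BY … ORDER BY …

Corrected query:
SELECT major, AVG(gpa) AS a FROM students GROUP BY major ORDER BY a

Result:
major   | a       
--------+---------
Math    | 3.015   
Biology | 3.183333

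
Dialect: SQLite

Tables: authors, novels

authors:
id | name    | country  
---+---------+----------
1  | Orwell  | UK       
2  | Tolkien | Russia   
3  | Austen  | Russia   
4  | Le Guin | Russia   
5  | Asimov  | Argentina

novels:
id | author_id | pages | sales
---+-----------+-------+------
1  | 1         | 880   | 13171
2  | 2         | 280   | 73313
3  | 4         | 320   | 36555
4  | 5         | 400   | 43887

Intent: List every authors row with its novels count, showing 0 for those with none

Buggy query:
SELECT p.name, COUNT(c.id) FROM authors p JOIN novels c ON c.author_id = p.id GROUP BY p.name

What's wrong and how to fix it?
Bug: INNER JOIN drops authors rows that have no matching novels rows

Fix: Switch to LEFT JOIN to retain unmatched parent rows

Corrected query:
SELECT p.name, COUNT(c.id) FROM authors p LEFT JOIN novels c ON c.author_id = p.id GROUP BY p.name

Result:
name    | COUNT(c.id)
--------+------------
Asimov  | 1          
Austen  | 0          
Le Guin | 1          
Orwell  | 1          
Tolkien | 1          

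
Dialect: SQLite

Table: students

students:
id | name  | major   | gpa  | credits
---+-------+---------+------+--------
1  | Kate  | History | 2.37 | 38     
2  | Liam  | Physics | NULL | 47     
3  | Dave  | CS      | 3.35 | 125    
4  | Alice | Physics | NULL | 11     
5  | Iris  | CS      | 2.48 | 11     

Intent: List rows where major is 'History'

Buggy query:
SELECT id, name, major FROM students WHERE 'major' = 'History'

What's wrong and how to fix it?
Bug: 'major' in single quotes is a string literal, not the column; the comparison is literal-vs-literal and never true

Fix: Reference the column as major without single quotes

Corrected query:
SELECT id, name, major FROM students WHERE major = 'History'

Result:
id | name | major  
---+------+--------
1  | Kate | History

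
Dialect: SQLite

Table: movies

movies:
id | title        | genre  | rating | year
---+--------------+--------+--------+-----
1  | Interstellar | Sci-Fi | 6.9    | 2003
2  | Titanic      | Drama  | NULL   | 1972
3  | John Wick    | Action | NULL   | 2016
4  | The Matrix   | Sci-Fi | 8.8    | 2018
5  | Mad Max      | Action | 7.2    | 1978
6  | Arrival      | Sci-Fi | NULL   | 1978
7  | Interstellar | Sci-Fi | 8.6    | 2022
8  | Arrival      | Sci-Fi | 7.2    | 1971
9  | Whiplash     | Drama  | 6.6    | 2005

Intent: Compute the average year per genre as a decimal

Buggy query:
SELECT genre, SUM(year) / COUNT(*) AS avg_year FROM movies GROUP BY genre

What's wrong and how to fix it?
Bug: SUM(year) and COUNT(*) are both integers; the division truncates the fractional part

Fix: Multiply by 1.0 (or CAST to REAL) to force floating-point division

Corrected query:
SELECT genre, SUM(year) * 1.0 / COUNT(*) AS avg_year FROM movies GROUP BY genre

Result:
genre  | avg_year
-------+---------
Action | 1997    
Drama  | 1988.5  
Sci-Fi | 1998.4  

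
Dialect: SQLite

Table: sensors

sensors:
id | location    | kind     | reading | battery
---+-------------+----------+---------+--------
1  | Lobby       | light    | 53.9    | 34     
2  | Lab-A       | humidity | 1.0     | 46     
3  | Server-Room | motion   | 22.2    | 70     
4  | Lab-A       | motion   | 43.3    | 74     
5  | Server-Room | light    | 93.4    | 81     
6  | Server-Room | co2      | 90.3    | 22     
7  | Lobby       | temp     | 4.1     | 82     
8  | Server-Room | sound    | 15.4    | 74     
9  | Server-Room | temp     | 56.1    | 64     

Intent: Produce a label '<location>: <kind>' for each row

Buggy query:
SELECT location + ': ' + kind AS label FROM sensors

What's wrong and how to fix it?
Bug: SQLite uses || for string concatenation; + coerces text to numbers (yielding 0)

Fix: Replace + with || to concatenate text

Corrected query:
SELECT location || ': ' || kind AS label FROM sensors

Result:
label              
-------------------
Lobby: light       
Lab-A: humidity    
Server-Room: motion
Lab-A: motion      
Server-Room: light 
Server-Room: co2   
Lobby: temp        
Server-Room: sound 
Server-Room: temp  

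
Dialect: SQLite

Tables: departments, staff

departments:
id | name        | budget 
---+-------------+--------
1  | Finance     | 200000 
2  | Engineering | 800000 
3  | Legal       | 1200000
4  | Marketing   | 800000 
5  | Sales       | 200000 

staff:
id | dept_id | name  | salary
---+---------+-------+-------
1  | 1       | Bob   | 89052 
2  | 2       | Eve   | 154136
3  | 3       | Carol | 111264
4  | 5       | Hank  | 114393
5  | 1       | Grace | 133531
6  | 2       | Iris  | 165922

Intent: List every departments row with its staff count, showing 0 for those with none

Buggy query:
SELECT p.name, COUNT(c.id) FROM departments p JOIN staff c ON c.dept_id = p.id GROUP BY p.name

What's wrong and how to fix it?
Bug: INNER JOIN drops departments rows that have no matching staff rows

Fix: Switch to LEFT JOIN to retain unmatched parent rows

Corrected query:
SELECT p.name, COUNT(c.id) FROM departments p LEFT JOIN staff c ON c.dept_id = p.id GROUP BY p.name

Result:
name        | COUNT(c.id)
------------+------------
Engineering | 2          
Finance     | 2          
Legal       | 1          
Marketing   | 0          
Sales       | 1          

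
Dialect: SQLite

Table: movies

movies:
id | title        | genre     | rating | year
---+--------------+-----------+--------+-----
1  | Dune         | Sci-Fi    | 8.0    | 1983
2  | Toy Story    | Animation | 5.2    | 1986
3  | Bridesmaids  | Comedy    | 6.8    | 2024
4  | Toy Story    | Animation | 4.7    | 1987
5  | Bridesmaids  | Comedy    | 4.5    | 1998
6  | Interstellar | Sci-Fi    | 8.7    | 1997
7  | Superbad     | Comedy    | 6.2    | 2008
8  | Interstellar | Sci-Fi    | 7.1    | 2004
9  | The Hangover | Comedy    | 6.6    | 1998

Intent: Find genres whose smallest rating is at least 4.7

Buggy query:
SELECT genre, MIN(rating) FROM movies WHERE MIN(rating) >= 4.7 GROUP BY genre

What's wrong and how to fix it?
Bug: Aggregates like MIN are computed per group after WHERE runs

Fix: Use HAVING for the per-group MIN condition

Corrected query:
SELECT genre, MIN(rating) FROM movies GROUP BY genre HAVING MIN(rating) >= 4.7

Result:
genre     | MIN(rating)
----------+------------
Animation | 4.7        
Sci-Fi    | 7.1        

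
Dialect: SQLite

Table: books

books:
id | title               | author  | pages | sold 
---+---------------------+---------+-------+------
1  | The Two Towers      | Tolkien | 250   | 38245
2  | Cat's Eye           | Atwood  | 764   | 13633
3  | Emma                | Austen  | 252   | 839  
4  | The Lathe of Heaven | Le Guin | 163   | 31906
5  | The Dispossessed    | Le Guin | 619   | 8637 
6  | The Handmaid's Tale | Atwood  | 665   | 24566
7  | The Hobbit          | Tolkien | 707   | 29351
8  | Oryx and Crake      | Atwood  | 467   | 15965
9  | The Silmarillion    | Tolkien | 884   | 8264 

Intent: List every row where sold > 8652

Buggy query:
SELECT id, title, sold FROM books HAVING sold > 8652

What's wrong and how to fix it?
Bug: This is a non-aggregate query (no GROUP BY, no aggregates), so in SQLite the HAVING clause is invalid here; a row-level condition belongs in WHERE

Fix: Replace HAVING with WHERE since the condition applies to individual rows

Corrected query:
SELECT id, title, sold FROM books WHERE sold > 8652

Result:
id | title               | sold 
---+---------------------+------
1  | The Two Towers      | 38245
2  | Cat's Eye           | 13633
4  | The Lathe of Heaven | 31906
6  | The Handmaid's Tale | 24566
7  | The Hobbit          | 29351
8  | Oryx and Crake      | 15965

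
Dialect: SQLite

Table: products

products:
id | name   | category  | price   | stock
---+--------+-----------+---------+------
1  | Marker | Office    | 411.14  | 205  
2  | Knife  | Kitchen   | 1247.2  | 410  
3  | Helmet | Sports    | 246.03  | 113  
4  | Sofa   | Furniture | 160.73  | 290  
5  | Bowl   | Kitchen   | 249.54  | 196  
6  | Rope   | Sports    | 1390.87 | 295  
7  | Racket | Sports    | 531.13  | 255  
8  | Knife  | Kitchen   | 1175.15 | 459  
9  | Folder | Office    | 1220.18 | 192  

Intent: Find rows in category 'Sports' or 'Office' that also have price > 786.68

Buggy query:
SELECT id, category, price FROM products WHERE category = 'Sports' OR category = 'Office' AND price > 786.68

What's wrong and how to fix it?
Bug: Without parentheses, AND is evaluated before OR, so the price filter only applies to the 'Office' branch

Fix: Group the OR with parentheses (or use IN), then AND the threshold

Corrected query:
SELECT id, category, price FROM products WHERE (category = 'Sports' OR category = 'Office') AND price > 786.68

Result:
id | category | price  
---+----------+--------
6  | Sports   | 1390.87
9  | Office   | 1220.18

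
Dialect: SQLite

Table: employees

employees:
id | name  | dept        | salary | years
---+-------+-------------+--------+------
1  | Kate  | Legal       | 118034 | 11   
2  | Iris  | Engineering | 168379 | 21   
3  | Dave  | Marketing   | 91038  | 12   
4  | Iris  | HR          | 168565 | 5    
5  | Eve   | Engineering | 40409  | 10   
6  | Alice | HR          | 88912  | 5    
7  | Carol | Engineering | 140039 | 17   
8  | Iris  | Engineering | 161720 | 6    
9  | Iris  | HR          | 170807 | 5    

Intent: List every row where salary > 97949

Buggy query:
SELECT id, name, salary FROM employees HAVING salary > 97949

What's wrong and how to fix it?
Bug: This is a non-aggregate query (no GROUP BY, no aggregates), so in SQLite the HAVING clause is invalid here; a row-level condition belongs in WHERE

Fix: Use WHERE for row-level filtering

Corrected query:
SELECT id, name, salary FROM employees WHERE salary > 97949

Result:
id | name  | salary
---+-------+-------
1  | Kate  | 118034
2  | Iris  | 168379
4  | Iris  | 168565
7  | Carol | 140039
8  | Iris  | 161720
9  | Iris  | 170807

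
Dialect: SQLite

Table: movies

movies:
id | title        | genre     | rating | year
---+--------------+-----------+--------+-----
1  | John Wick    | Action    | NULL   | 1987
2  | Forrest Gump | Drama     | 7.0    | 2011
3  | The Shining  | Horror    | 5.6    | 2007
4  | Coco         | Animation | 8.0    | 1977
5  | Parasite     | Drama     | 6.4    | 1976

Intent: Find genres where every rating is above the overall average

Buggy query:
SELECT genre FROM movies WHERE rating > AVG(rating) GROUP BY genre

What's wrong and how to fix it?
Bug: AVG() is an aggregate; it can't sit directly in WHERE

Fix: Compute the overall average in a scalar subquery and compare each group's MIN against it in HAVING

Corrected query:
SELECT genre FROM movies GROUP BY genre HAVING MIN(rating) > (SELECT AVG(rating) FROM movies)

Result:
genre    
---------
Animation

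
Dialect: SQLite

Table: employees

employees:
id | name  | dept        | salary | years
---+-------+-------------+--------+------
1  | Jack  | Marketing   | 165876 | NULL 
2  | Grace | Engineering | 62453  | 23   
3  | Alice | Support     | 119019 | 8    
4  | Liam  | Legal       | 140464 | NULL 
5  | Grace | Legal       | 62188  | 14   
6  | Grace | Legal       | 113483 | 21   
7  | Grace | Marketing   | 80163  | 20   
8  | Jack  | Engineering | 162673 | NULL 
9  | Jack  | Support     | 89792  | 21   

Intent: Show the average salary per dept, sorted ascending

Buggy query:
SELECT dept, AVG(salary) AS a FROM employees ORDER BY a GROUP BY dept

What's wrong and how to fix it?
Bug: ORDER BY appears before GROUP BY; SQL clause order requires GROUP BY first

Fix: Reorder: SELECT … FROM … GROUP BY … ORDER BY …

Corrected query:
SELECT dept, AVG(salary) AS a FROM employees GROUP BY dept ORDER BY a

Result:
dept        | a            
------------+--------------
Support     | 104405.5     
Legal       | 105378.333333
Engineering | 112563       
Marketing   | 123019.5     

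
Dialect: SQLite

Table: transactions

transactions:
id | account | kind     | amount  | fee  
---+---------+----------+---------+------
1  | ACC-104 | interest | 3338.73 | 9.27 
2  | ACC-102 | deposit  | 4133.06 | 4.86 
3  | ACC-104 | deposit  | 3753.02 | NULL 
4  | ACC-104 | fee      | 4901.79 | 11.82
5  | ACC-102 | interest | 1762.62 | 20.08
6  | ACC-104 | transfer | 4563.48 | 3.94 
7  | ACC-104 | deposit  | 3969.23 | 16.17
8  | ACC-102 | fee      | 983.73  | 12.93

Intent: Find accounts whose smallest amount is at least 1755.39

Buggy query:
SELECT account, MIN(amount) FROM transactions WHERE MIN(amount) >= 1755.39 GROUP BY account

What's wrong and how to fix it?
Bug: Aggregates like MIN are computed per group after WHERE runs

Fix: Use HAVING for the per-group MIN condition

Corrected query:
SELECT account, MIN(amount) FROM transactions GROUP BY account HAVING MIN(amount) >= 1755.39

Result:
account | MIN(amount)
--------+------------
ACC-104 | 3338.73    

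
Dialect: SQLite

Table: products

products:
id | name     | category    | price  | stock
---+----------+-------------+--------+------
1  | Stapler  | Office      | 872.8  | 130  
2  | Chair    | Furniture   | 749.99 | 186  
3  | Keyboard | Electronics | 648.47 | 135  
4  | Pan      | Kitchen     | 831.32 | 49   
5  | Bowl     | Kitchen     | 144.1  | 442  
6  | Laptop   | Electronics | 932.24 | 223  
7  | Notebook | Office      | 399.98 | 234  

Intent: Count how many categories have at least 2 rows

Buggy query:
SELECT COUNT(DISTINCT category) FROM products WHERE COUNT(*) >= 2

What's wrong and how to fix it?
Bug: WHERE filters individual rows, not groups, so a group-level COUNT is invalid there

Fix: Group first with HAVING COUNT(*) >= 2, then COUNT the resulting groups

Corrected query:
SELECT COUNT(*) FROM (SELECT category FROM products GROUP BY category HAVING COUNT(*) >= 2)

Result:
COUNT(*)
--------
3       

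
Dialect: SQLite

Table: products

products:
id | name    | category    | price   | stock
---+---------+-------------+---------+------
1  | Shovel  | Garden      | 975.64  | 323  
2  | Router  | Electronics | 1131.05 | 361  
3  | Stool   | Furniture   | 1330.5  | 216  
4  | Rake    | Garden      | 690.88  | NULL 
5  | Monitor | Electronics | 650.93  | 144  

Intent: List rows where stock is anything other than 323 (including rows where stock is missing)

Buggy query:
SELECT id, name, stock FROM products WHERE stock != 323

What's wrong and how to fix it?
Bug: Inequality against NULL is unknown, not true; rows with NULL are dropped

Fix: Handle NULL separately with IS NULL alongside the inequality

Corrected query:
SELECT id, name, stock FROM products WHERE stock != 323 OR stock IS NULL

Result:
id | name    | stock
---+---------+------
2  | Router  | 361  
3  | Stool   | 216  
4  | Rake    | NULL 
5  | Monitor | 144  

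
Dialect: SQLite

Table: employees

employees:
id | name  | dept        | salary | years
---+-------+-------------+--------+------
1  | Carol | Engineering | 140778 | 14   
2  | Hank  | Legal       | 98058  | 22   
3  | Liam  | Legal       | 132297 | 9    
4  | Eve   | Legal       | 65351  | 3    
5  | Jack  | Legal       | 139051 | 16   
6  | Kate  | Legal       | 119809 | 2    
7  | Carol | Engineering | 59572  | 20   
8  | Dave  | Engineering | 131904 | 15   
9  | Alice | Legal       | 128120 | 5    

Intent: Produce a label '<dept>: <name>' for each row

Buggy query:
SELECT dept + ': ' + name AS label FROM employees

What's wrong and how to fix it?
Bug: '+' is numeric addition; on text columns SQLite converts them to 0 instead of concatenating

Fix: Use the || operator for string concatenation

Corrected query:
SELECT dept || ': ' || name AS label FROM employees

Result:
label             
------------------
Engineering: Carol
Legal: Hank       
Legal: Liam       
Legal: Eve        
Legal: Jack       
Legal: Kate       
Engineering: Carol
Engineering: Dave 
Legal: Alice      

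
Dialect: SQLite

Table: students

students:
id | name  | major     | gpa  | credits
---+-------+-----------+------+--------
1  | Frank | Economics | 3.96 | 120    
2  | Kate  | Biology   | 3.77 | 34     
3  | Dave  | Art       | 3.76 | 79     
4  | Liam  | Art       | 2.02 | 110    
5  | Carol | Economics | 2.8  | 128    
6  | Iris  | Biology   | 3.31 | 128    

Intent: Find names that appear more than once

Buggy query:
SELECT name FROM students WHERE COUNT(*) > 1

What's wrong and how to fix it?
Bug: COUNT(*) is an aggregate and cannot be used in WHERE

Fix: Group first, then use HAVING for the count condition

Corrected query:
SELECT name FROM students GROUP BY name HAVING COUNT(*) > 1

Result:
(no rows)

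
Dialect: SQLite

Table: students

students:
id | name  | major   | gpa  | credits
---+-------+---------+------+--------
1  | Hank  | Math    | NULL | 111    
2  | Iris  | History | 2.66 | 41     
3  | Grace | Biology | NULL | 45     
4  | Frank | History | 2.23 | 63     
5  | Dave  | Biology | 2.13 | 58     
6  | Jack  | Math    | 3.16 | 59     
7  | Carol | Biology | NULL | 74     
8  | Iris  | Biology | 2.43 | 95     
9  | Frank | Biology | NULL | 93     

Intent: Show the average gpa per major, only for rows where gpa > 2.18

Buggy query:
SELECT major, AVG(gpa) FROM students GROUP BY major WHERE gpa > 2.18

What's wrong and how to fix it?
Bug: Row-level WHERE must come before GROUP BY in the clause order

Fix: Move the WHERE clause before GROUP BY

Corrected query:
SELECT major, AVG(gpa) FROM students WHERE gpa > 2.18 GROUP BY major

Result:
major   | AVG(gpa)
--------+---------
Biology | 2.43    
History | 2.445   
Math    | 3.16    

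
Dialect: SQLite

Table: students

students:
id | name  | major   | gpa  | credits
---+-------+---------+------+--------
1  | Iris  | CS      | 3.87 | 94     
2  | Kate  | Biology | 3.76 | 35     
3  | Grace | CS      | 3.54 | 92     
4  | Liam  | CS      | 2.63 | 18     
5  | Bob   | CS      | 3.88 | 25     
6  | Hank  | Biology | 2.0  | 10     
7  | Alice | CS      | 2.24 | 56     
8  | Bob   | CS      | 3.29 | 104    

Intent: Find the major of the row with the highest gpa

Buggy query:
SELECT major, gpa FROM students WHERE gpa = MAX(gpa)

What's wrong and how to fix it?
Bug: MAX(gpa) is an aggregate and cannot be used directly in WHERE

Fix: Use a subquery: WHERE gpa = (SELECT MAX(gpa) FROM students)

Corrected query:
SELECT major, gpa FROM students WHERE gpa = (SELECT MAX(gpa) FROM students)

Result:
major | gpa 
------+-----
CS    | 3.88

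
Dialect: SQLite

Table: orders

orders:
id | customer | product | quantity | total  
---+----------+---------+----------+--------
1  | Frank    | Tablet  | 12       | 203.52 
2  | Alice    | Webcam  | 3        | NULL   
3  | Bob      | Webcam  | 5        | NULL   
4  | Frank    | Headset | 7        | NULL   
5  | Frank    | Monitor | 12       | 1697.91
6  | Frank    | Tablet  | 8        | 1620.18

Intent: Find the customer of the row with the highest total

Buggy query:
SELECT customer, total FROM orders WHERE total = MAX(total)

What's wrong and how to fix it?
Bug: MAX(total) is an aggregate and cannot be used directly in WHERE

Fix: Wrap MAX in a scalar subquery so WHERE compares against a single value

Corrected query:
SELECT customer, total FROM orders WHERE total = (SELECT MAX(total) FROM orders)

Result:
customer | total  
---------+--------
Frank    | 1697.91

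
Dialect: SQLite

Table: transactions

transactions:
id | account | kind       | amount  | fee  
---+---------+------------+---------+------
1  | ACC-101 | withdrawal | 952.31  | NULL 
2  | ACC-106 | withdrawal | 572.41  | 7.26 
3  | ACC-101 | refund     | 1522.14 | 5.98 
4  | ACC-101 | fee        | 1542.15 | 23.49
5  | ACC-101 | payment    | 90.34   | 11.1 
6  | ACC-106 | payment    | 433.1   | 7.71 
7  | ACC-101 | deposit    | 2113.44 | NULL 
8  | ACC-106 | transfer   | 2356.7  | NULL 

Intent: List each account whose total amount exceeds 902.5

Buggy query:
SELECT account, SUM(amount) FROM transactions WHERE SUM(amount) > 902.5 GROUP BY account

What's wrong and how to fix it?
Bug: SUM(amount) is an aggregate, but WHERE filters rows before aggregation

Fix: Move the aggregate condition to a HAVING clause

Corrected query:
SELECT account, SUM(amount) FROM transactions GROUP BY account HAVING SUM(amount) > 902.5

Result:
account | SUM(amount)
--------+------------
ACC-101 | 6220.38    
ACC-106 | 3362.21    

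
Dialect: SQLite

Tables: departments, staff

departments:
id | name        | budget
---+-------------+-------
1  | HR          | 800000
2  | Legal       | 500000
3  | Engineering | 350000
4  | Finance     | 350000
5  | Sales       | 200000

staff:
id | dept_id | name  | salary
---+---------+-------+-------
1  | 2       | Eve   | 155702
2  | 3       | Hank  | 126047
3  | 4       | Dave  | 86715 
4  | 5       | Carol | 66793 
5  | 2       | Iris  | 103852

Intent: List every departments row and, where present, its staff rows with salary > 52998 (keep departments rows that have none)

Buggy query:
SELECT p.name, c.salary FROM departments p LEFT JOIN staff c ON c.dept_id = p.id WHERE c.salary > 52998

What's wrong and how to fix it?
Bug: A WHERE condition on the right-hand table after LEFT JOIN drops unmatched parents

Fix: Put 'c.salary > 52998' in the JOIN's ON clause instead of WHERE

Corrected query:
SELECT p.name, c.salary FROM departments p LEFT JOIN staff c ON c.dept_id = p.id AND c.salary > 52998

Result:
name        | salary
------------+-------
HR          | NULL  
Legal       | 103852
Legal       | 155702
Engineering | 126047
Finance     | 86715 
Sales       | 66793 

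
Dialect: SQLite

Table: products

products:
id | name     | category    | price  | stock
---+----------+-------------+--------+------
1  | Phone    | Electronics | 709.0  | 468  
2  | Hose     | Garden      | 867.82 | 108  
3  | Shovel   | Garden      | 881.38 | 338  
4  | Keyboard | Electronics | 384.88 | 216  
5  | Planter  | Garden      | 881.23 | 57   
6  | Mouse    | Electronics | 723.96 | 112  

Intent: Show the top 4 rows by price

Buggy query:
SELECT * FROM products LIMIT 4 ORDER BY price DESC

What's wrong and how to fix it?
Bug: LIMIT must come after ORDER BY

Fix: Sort with ORDER BY, then apply LIMIT

Corrected query:
SELECT * FROM products ORDER BY price DESC LIMIT 4

Result:
id | name    | category    | price  | stock
---+---------+-------------+--------+------
3  | Shovel  | Garden      | 881.38 | 338  
5  | Planter | Garden      | 881.23 | 57   
2  | Hose    | Garden      | 867.82 | 108  
6  | Mouse   | Electronics | 723.96 | 112  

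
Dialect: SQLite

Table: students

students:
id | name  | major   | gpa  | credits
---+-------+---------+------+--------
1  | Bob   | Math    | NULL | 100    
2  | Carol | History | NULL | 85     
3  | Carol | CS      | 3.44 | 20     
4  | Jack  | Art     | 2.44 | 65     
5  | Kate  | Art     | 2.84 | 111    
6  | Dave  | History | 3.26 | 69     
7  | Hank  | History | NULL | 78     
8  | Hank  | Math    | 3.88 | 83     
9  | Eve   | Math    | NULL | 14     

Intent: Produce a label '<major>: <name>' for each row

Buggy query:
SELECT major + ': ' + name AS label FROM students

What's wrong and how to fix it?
Bug: SQLite uses || for string concatenation; + coerces text to numbers (yielding 0)

Fix: Use the || operator for string concatenation

Corrected query:
SELECT major || ': ' || name AS label FROM students

Result:
label         
--------------
Math: Bob     
History: Carol
CS: Carol     
Art: Jack     
Art: Kate     
History: Dave 
History: Hank 
Math: Hank    
Math: Eve     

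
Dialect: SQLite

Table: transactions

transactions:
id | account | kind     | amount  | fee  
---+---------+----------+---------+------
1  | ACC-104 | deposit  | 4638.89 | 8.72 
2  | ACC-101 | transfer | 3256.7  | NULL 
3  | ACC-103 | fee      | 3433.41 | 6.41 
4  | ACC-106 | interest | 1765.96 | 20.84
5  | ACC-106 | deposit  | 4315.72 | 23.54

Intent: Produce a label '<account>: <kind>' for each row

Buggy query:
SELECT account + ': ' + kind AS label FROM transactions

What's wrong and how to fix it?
Bug: SQLite uses || for string concatenation; + coerces text to numbers (yielding 0)

Fix: Use the || operator for string concatenation

Corrected query:
SELECT account || ': ' || kind AS label FROM transactions

Result:
label            
-----------------
ACC-104: deposit 
ACC-101: transfer
ACC-103: fee     
ACC-106: interest
ACC-106: deposit 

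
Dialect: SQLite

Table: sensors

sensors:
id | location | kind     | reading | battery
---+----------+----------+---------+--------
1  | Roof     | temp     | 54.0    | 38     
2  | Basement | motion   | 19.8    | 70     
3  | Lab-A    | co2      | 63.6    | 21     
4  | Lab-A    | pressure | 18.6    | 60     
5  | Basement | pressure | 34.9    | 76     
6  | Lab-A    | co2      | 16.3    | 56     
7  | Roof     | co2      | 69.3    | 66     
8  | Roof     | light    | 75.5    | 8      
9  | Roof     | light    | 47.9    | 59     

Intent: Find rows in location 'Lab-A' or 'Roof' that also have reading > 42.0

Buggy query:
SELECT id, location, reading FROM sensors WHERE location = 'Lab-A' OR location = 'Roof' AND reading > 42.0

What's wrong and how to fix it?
Bug: AND binds tighter than OR, so this parses as location = 'Lab-A' OR (location = 'Roof' AND reading > 42.0)

Fix: Group the OR with parentheses (or use IN), then AND the threshold

Corrected query:
SELECT id, location, reading FROM sensors WHERE (location = 'Lab-A' OR location = 'Roof') AND reading > 42.0

Result:
id | location | reading
---+----------+--------
1  | Roof     | 54     
3  | Lab-A    | 63.6   
7  | Roof     | 69.3   
8  | Roof     | 75.5   
9  | Roof     | 47.9   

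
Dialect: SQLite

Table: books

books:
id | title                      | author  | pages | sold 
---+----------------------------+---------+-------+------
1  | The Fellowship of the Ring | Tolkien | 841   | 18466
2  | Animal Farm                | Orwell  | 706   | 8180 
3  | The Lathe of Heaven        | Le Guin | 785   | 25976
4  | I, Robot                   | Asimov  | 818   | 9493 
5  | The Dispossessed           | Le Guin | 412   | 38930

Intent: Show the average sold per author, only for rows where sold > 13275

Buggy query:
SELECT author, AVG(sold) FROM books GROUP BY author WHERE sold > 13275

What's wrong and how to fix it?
Bug: WHERE cannot follow GROUP BY

Fix: Move the WHERE clause before GROUP BY

Corrected query:
SELECT author, AVG(sold) FROM books WHERE sold > 13275 GROUP BY author

Result:
author  | AVG(sold)
--------+----------
Le Guin | 32453    
Tolkien | 18466    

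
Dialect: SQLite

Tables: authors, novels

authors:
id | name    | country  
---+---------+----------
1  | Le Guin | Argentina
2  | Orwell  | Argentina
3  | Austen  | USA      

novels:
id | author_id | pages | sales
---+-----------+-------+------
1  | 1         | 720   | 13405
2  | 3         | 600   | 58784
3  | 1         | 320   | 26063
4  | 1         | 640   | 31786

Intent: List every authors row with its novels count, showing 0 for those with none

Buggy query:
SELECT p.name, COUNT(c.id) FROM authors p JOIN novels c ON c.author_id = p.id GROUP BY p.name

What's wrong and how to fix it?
Bug: INNER JOIN drops authors rows that have no matching novels rows

Fix: Switch to LEFT JOIN to retain unmatched parent rows

Corrected query:
SELECT p.name, COUNT(c.id) FROM authors p LEFT JOIN novels c ON c.author_id = p.id GROUP BY p.name

Result:
name    | COUNT(c.id)
--------+------------
Austen  | 1          
Le Guin | 3          
Orwell  | 0          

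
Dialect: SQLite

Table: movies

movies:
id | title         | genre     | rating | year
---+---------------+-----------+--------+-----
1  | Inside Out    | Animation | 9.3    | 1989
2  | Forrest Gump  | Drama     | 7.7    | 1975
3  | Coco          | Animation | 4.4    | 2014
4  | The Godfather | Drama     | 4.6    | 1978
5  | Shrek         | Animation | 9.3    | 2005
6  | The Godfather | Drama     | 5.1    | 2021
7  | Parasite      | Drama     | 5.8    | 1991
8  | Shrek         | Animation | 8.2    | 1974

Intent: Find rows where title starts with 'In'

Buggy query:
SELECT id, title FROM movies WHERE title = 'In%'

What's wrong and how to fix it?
Bug: '=' compares the literal string including the % character; pattern matching needs LIKE

Fix: Replace '=' with LIKE so 'In%' is treated as a pattern

Corrected query:
SELECT id, title FROM movies WHERE title LIKE 'In%'

Result:
id | title     
---+-----------
1  | Inside Out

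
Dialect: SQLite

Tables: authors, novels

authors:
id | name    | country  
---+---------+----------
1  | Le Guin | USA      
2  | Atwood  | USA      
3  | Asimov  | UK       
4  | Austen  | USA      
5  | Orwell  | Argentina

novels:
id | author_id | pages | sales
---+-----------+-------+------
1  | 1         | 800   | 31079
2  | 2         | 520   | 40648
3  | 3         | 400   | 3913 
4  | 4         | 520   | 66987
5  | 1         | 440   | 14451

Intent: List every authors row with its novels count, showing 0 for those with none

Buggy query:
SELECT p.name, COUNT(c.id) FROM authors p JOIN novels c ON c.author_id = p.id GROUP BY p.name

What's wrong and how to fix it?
Bug: An inner join excludes parents with zero children

Fix: Use LEFT JOIN so parents without children still appear (COUNT(c.id) gives 0)

Corrected query:
SELECT p.name, COUNT(c.id) FROM authors p LEFT JOIN novels c ON c.author_id = p.id GROUP BY p.name

Result:
name    | COUNT(c.id)
--------+------------
Asimov  | 1          
Atwood  | 1          
Austen  | 1          
Le Guin | 2          
Orwell  | 0          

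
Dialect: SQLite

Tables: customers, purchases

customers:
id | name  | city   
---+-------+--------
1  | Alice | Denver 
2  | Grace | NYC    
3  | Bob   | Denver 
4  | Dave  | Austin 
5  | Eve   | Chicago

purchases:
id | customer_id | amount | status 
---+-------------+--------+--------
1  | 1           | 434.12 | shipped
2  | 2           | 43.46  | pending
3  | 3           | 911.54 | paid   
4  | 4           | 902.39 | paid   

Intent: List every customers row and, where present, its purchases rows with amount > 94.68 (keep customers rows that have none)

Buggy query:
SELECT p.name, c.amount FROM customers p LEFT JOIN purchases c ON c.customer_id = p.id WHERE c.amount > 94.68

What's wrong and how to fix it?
Bug: A WHERE condition on the right-hand table after LEFT JOIN drops unmatched parents

Fix: Move the right-table condition into the ON clause so unmatched parents are kept

Corrected query:
SELECT p.name, c.amount FROM customers p LEFT JOIN purchases c ON c.customer_id = p.id AND c.amount > 94.68

Result:
name  | amount
------+-------
Alice | 434.12
Grace | NULL  
Bob   | 911.54
Dave  | 902.39
Eve   | NULL  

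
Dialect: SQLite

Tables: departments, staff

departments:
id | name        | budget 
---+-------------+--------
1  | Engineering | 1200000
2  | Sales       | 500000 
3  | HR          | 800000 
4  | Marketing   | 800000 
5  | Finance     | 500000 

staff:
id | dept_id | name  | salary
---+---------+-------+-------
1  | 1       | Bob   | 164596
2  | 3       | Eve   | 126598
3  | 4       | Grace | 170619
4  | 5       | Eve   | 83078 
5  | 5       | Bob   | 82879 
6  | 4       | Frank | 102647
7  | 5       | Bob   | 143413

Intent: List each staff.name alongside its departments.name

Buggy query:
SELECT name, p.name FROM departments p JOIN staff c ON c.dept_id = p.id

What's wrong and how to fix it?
Bug: 'name' exists in both joined tables, so the database can't tell which one is meant

Fix: Qualify the column with its table alias (c.name)

Corrected query:
SELECT c.name, p.name FROM departments p JOIN staff c ON c.dept_id = p.id

Result:
name  | name       
------+------------
Bob   | Engineering
Eve   | HR         
Grace | Marketing  
Eve   | Finance    
Bob   | Finance    
Frank | Marketing  
Bob   | Finance    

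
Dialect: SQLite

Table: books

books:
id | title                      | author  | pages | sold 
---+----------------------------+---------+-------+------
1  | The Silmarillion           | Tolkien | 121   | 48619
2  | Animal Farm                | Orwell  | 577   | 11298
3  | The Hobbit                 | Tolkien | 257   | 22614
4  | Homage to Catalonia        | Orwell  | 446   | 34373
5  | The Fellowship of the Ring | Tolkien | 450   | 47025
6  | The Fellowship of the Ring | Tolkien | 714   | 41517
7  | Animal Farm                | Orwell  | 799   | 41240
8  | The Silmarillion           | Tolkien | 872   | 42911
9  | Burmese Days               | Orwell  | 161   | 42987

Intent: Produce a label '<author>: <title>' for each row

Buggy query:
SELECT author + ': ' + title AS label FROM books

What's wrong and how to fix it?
Bug: SQLite uses || for string concatenation; + coerces text to numbers (yielding 0)

Fix: Use the || operator for string concatenation

Corrected query:
SELECT author || ': ' || title AS label FROM books

Result:
label                              
-----------------------------------
Tolkien: The Silmarillion          
Orwell: Animal Farm                
Tolkien: The Hobbit                
Orwell: Homage to Catalonia        
Tolkien: The Fellowship of the Ring
Tolkien: The Fellowship of the Ring
Orwell: Animal Farm                
Tolkien: The Silmarillion          
Orwell: Burmese Days               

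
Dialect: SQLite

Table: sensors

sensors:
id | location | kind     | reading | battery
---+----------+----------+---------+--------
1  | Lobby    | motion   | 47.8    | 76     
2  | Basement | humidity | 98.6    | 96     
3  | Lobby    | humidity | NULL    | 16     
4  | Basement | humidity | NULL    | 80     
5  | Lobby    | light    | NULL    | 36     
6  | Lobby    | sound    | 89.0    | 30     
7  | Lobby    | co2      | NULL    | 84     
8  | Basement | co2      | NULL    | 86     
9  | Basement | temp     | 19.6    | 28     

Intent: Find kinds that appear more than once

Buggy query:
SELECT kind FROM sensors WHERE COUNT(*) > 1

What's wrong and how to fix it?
Bug: COUNT(*) is an aggregate and cannot be used in WHERE

Fix: Group first, then use HAVING for the count condition

Corrected query:
SELECT kind FROM sensors GROUP BY kind HAVING COUNT(*) > 1

Result:
kind    
--------
co2     
humidity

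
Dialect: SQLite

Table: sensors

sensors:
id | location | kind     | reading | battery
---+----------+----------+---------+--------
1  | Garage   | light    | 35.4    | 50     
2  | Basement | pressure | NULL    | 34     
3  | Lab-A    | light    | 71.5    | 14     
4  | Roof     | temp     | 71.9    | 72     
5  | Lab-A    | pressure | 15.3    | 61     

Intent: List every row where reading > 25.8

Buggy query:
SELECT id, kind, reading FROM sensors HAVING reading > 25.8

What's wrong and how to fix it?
Bug: This is a non-aggregate query (no GROUP BY, no aggregates), so in SQLite the HAVING clause is invalid here; a row-level condition belongs in WHERE

Fix: Replace HAVING with WHERE since the condition applies to individual rows

Corrected query:
SELECT id, kind, reading FROM sensors WHERE reading > 25.8

Result:
id | kind  | reading
---+-------+--------
1  | light | 35.4   
3  | light | 71.5   
4  | temp  | 71.9   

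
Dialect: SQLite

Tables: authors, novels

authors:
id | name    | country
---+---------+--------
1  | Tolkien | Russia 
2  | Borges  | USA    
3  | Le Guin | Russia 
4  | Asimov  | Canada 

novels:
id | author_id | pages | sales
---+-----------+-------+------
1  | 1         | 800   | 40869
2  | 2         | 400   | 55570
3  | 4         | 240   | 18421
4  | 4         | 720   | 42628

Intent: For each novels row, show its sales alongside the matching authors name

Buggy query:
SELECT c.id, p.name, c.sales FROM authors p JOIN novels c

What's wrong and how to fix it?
Bug: Missing join condition: each novels row is matched to all authors rows instead of just its own

Fix: Specify the join condition linking the foreign key to the parent id

Corrected query:
SELECT c.id, p.name, c.sales FROM authors p JOIN novels c ON c.author_id = p.id

Result:
id | name    | sales
---+---------+------
1  | Tolkien | 40869
2  | Borges  | 55570
3  | Asimov  | 18421
4  | Asimov  | 42628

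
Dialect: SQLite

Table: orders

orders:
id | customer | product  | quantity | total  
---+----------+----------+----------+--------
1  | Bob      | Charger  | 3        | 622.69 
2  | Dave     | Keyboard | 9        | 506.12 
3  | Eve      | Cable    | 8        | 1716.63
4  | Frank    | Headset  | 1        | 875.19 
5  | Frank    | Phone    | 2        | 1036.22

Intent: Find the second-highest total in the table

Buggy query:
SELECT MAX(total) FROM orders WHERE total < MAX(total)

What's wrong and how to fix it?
Bug: MAX(total) on the right of the comparison is an aggregate-in-WHERE error

Fix: Put the inner MAX in a scalar subquery

Corrected query:
SELECT MAX(total) FROM orders WHERE total < (SELECT MAX(total) FROM orders)

Result:
MAX(total)
----------
1036.22   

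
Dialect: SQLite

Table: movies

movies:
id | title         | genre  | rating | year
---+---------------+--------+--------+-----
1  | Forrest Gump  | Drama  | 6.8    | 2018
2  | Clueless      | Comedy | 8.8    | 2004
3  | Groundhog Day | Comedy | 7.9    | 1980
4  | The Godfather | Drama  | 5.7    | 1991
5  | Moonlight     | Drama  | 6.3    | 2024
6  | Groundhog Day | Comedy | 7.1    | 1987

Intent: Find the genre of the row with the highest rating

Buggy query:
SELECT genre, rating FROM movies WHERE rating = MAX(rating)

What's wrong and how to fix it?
Bug: WHERE is evaluated per row; an aggregate over the whole table isn't defined there

Fix: Use a subquery: WHERE rating = (SELECT MAX(rating) FROM movies)

Corrected query:
SELECT genre, rating FROM movies WHERE rating = (SELECT MAX(rating) FROM movies)

Result:
genre  | rating
-------+-------
Comedy | 8.8   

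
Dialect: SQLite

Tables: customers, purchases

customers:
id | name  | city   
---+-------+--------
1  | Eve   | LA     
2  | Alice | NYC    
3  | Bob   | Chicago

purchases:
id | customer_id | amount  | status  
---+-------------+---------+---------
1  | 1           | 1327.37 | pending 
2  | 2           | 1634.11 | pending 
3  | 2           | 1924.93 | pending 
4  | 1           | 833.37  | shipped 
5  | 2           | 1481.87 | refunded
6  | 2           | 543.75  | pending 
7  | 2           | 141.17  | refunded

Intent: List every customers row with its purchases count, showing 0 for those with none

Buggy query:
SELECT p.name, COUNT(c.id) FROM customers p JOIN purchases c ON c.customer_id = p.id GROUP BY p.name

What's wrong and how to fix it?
Bug: INNER JOIN drops customers rows that have no matching purchases rows

Fix: Use LEFT JOIN so parents without children still appear (COUNT(c.id) gives 0)

Corrected query:
SELECT p.name, COUNT(c.id) FROM customers p LEFT JOIN purchases c ON c.customer_id = p.id GROUP BY p.name

Result:
name  | COUNT(c.id)
------+------------
Alice | 5          
Bob   | 0          
Eve   | 2          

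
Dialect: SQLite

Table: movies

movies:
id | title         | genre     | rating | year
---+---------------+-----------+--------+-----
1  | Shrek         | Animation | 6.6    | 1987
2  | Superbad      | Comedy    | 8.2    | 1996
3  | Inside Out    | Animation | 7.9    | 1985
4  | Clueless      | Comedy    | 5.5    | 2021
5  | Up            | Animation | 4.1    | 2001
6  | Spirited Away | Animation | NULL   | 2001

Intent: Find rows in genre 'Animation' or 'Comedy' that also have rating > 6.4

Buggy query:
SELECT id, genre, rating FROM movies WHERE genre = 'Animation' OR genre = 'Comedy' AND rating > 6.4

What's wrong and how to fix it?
Bug: Without parentheses, AND is evaluated before OR, so the rating filter only applies to the 'Comedy' branch

Fix: Add parentheses around the OR so the AND applies to both alternatives

Corrected query:
SELECT id, genre, rating FROM movies WHERE (genre = 'Animation' OR genre = 'Comedy') AND rating > 6.4

Result:
id | genre     | rating
---+-----------+-------
1  | Animation | 6.6   
2  | Comedy    | 8.2   
3  | Animation | 7.9   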